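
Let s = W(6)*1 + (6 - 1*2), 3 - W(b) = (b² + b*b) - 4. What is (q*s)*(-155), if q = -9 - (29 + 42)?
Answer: -756400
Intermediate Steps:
q = -80 (q = -9 - 1*71 = -9 - 71 = -80)
W(b) = 7 - 2*b² (W(b) = 3 - ((b² + b*b) - 4) = 3 - ((b² + b²) - 4) = 3 - (2*b² - 4) = 3 - (-4 + 2*b²) = 3 + (4 - 2*b²) = 7 - 2*b²)
s = -61 (s = (7 - 2*6²)*1 + (6 - 1*2) = (7 - 2*36)*1 + (6 - 2) = (7 - 72)*1 + 4 = -65*1 + 4 = -65 + 4 = -61)
(q*s)*(-155) = -80*(-61)*(-155) = 4880*(-155) = -756400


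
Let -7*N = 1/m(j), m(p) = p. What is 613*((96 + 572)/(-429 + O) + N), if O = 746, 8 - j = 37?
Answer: 83319573/64351 ≈ 1294.8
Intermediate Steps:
j = -29 (j = 8 - 1*37 = 8 - 37 = -29)
N = 1/203 (N = -⅐/(-29) = -⅐*(-1/29) = 1/203 ≈ 0.0049261)
613*((96 + 572)/(-429 + O) + N) = 613*((96 + 572)/(-429 + 746) + 1/203) = 613*(668/317 + 1/203) = 613*(135921/64351) = 83319573/64351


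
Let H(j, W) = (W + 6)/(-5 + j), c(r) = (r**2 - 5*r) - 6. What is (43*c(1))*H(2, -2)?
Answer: 1720/3 ≈ 573.33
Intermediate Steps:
c(r) = -6 + r**2 - 5*r
H(j, W) = (6 + W)/(-5 + j)
(43*c(1))*H(2, -2) = (43*(-6 + 1**2 - 5*1))*((6 - 2)/(-5 + 2)) = (43*(-6 + 1 - 5))*(4/(-3)) = (43*(-10))*(-1/3*4) = -430*(-4/3) = 1720/3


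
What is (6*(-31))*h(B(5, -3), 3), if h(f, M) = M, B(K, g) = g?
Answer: -558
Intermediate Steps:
(6*(-31))*h(B(5, -3), 3) = (6*(-31))*3 = -186*3 = -558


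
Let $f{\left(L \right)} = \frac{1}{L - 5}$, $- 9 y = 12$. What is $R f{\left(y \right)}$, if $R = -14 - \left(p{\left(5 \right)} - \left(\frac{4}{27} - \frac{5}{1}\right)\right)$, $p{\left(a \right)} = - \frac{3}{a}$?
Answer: $\frac{2464}{855} \approx 2.8819$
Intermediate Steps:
$y = - \frac{4}{3}$ ($y = \left(- \frac{1}{9}\right) 12 = - \frac{4}{3} \approx -1.3333$)
$f{\left(L \right)} = \frac{1}{-5 + L}$
$R = - \frac{2464}{135}$ ($R = -14 - \left(- \frac{3}{5} - \left(\frac{4}{27} - \frac{5}{1}\right)\right) = -14 - \left(\left(-3\right) \frac{1}{5} - \left(4 \cdot \frac{1}{27} - 5\right)\right) = -14 - \left(- \frac{3}{5} - \left(\frac{4}{27} - 5\right)\right) = -14 - \left(- \frac{3}{5} - - \frac{131}{27}\right) = -14 - \left(- \frac{3}{5} + \frac{131}{27}\right) = -14 - \frac{574}{135} = - \frac{2464}{135} \approx -18.252$)
$R f{\left(y \right)} = - \frac{2464}{135 \left(-5 - \frac{4}{3}\right)} = - \frac{2464}{135 \left(- \frac{19}{3}\right)} = \left(- \frac{2464}{135}\right) \left(- \frac{3}{19}\right) = \frac{2464}{855}$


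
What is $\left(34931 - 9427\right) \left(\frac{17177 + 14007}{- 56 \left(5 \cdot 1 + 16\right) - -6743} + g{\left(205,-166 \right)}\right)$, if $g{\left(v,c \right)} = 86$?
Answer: $\frac{13005662784}{5567} \approx 2.3362 \cdot 10^{6}$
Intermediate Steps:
$\left(34931 - 9427\right) \left(\frac{17177 + 14007}{- 56 \left(5 \cdot 1 + 16\right) - -6743} + g{\left(205,-166 \right)}\right) = \left(34931 - 9427\right) \left(\frac{17177 + 14007}{- 56 \left(5 \cdot 1 + 16\right) - -6743} + 86\right) = 25504 \left(\frac{31184}{- 56 \left(5 + 16\right) + \left(-3286 + 10029\right)} + 86\right) = 25504 \left(\frac{31184}{\left(-56\right) 21 + 6743} + 86\right) = 25504 \left(\frac{31184}{-1176 + 6743} + 86\right) = 25504 \left(\frac{31184}{5567} + 86\right) = 25504 \cdot \frac{509946}{5567} = \frac{13005662784}{5567}$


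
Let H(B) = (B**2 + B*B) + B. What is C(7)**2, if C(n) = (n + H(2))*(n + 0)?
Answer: 14161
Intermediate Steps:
H(B) = B + 2*B**2 (H(B) = (B**2 + B**2) + B = 2*B**2 + B = B + 2*B**2)
C(n) = n*(10 + n) (C(n) = (n + 2*(1 + 2*2))*(n + 0) = (n + 2*(1 + 4))*n = (n + 2*5)*n = (n + 10)*n = (10 + n)*n = n*(10 + n))
C(7)**2 = (7*(10 + 7))**2 = (7*17)**2 = 119**2 = 14161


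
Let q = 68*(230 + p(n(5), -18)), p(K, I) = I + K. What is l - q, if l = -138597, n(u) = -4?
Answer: -152741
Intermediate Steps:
q = 14144 (q = 68*(230 + (-18 - 4)) = 68*(230 - 22) = 68*208 = 14144)
l - q = -138597 - 1*14144 = -138597 - 14144 = -152741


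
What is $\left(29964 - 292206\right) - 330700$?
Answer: $-592942$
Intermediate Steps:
$\left(29964 - 292206\right) - 330700 = -262242 - 330700 = -592942$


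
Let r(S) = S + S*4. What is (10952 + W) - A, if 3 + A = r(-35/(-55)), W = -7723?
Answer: 35517/11 ≈ 3228.8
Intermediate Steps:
r(S) = 5*S (r(S) = S + 4*S = 5*S)
A = 2/11 (A = -3 + 5*(-35/(-55)) = -3 + 5*(-35*(-1/55)) = -3 + 5*(7/11) = -3 + 35/11 = 2/11 ≈ 0.18182)
(10952 + W) - A = (10952 - 7723) - 1*2/11 = 3229 - 2/11 = 35517/11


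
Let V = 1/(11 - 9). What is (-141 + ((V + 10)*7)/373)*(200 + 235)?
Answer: -45691965/746 ≈ -61249.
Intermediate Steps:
V = ½ (V = 1/2 = ½ ≈ 0.50000)
(-141 + ((V + 10)*7)/373)*(200 + 235) = (-141 + ((½ + 10)*7)/373)*(200 + 235) = (-141 + ((21/2)*7)*(1/373))*435 = (-141 + (147/2)*(1/373))*435 = (-141 + 147/746)*435 = -105039/746*435 = -45691965/746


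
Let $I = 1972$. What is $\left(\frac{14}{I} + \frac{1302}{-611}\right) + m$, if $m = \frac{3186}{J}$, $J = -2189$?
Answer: $- \frac{4720207511}{1318754294} \approx -3.5793$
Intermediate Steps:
$m = - \frac{3186}{2189}$ ($m = \frac{3186}{-2189} = 3186 \left(- \frac{1}{2189}\right) = - \frac{3186}{2189} \approx -1.4555$)
$\left(\frac{14}{I} + \frac{1302}{-611}\right) + m = \left(\frac{14}{1972} + \frac{1302}{-611}\right) - \frac{3186}{2189} = \left(14 \cdot \frac{1}{1972} + 1302 \left(- \frac{1}{611}\right)\right) - \frac{3186}{2189} = \left(\frac{7}{986} - \frac{1302}{611}\right) - \frac{3186}{2189} = - \frac{1279495}{602446} - \frac{3186}{2189} = - \frac{4720207511}{1318754294}$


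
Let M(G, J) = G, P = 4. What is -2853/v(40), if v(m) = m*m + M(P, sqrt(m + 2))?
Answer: -2853/1604 ≈ -1.7787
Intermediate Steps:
v(m) = 4 + m**2 (v(m) = m*m + 4 = m**2 + 4 = 4 + m**2)
-2853/v(40) = -2853/(4 + 40**2) = -2853/(4 + 1600) = -2853/1604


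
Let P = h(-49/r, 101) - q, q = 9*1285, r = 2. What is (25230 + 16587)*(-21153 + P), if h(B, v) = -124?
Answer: -1373353914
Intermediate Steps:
q = 11565
P = -11689 (P = -124 - 1*11565 = -124 - 11565 = -11689)
(25230 + 16587)*(-21153 + P) = (25230 + 16587)*(-21153 - 11689) = 41817*(-32842) = -1373353914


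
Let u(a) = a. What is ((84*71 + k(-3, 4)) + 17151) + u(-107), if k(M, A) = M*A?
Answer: 22996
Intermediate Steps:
k(M, A) = A*M
((84*71 + k(-3, 4)) + 17151) + u(-107) = ((84*71 + 4*(-3)) + 17151) - 107 = ((5964 - 12) + 17151) - 107 = (5952 + 17151) - 107 = 23103 - 107 = 22996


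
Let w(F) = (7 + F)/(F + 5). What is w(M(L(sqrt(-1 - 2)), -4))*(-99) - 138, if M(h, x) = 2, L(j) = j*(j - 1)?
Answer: -1857/7 ≈ -265.29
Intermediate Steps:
L(j) = j*(-1 + j)
w(F) = (7 + F)/(5 + F)
w(M(L(sqrt(-1 - 2)), -4))*(-99) - 138 = ((7 + 2)/(5 + 2))*(-99) - 138 = (9/7)*(-99) - 138 = -891/7 - 138 = -1857/7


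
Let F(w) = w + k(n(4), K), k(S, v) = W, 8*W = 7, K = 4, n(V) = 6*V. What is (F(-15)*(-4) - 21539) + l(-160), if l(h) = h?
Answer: -43285/2 ≈ -21643.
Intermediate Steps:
W = 7/8 (W = (1/8)*7 = 7/8 ≈ 0.87500)
k(S, v) = 7/8
F(w) = 7/8 + w (F(w) = w + 7/8 = 7/8 + w)
(F(-15)*(-4) - 21539) + l(-160) = ((7/8 - 15)*(-4) - 21539) - 160 = (-113/8*(-4) - 21539) - 160 = (113/2 - 21539) - 160 = -42965/2 - 160 = -43285/2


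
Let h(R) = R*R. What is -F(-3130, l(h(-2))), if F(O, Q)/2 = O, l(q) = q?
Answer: 6260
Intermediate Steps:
h(R) = R**2
F(O, Q) = 2*O
-F(-3130, l(h(-2))) = -2*(-3130) = -1*(-6260) = 6260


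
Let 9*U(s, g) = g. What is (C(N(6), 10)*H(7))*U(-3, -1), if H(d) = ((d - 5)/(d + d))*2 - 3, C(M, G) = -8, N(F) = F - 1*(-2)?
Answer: -152/63 ≈ -2.4127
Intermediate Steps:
N(F) = 2 + F (N(F) = F + 2 = 2 + F)
U(s, g) = g/9
H(d) = -3 + (-5 + d)/d (H(d) = ((-5 + d)/((2*d)))*2 - 3 = ((-5 + d)*(1/(2*d)))*2 - 3 = ((-5 + d)/(2*d))*2 - 3 = (-5 + d)/d - 3 = -3 + (-5 + d)/d)
(C(N(6), 10)*H(7))*U(-3, -1) = (-8*(-2 - 5/7))*((1/9)*(-1)) = -8*(-2 - 5*1/7)*(-1/9) = -8*(-2 - 5/7)*(-1/9) = -8*(-19/7)*(-1/9) = (152/7)*(-1/9) = -152/63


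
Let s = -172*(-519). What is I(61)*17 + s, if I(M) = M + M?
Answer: 91342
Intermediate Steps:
I(M) = 2*M
s = 89268
I(61)*17 + s = (2*61)*17 + 89268 = 122*17 + 89268 = 2074 + 89268 = 91342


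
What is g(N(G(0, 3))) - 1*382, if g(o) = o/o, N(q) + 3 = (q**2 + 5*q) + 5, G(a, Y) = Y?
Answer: -381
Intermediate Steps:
N(q) = 2 + q**2 + 5*q (N(q) = -3 + ((q**2 + 5*q) + 5) = -3 + (5 + q**2 + 5*q) = 2 + q**2 + 5*q)
g(o) = 1
g(N(G(0, 3))) - 1*382 = 1 - 1*382 = 1 - 382 = -381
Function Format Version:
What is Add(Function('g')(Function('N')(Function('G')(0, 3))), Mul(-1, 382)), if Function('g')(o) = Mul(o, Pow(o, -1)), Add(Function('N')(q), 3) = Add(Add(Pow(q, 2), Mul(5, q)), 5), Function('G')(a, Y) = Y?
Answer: -381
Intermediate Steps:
Function('N')(q) = Add(2, Pow(q, 2), Mul(5, q)) (Function('N')(q) = Add(-3, Add(Add(Pow(q, 2), Mul(5, q)), 5)) = Add(-3, Add(5, Pow(q, 2), Mul(5, q))) = Add(2, Pow(q, 2), Mul(5, q)))
Function('g')(o) = 1
Add(Function('g')(Function('N')(Function('G')(0, 3))), Mul(-1, 382)) = Add(1, Mul(-1, 382)) = Add(1, -382) = -381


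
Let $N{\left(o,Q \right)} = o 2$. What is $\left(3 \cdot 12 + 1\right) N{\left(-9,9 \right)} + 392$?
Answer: $-274$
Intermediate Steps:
$N{\left(o,Q \right)} = 2 o$
$\left(3 \cdot 12 + 1\right) N{\left(-9,9 \right)} + 392 = \left(3 \cdot 12 + 1\right) 2 \left(-9\right) + 392 = \left(36 + 1\right) \left(-18\right) + 392 = 37 \left(-18\right) + 392 = -666 + 392 = -274$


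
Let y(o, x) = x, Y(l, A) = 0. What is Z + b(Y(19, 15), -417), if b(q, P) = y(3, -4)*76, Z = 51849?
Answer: 51545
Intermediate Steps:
b(q, P) = -304 (b(q, P) = -4*76 = -304)
Z + b(Y(19, 15), -417) = 51849 - 304 = 51545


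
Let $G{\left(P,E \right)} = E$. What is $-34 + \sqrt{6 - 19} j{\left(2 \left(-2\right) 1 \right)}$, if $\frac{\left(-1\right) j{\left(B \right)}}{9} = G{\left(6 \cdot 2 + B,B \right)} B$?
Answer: $-34 - 144 i \sqrt{13} \approx -34.0 - 519.2 i$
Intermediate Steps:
$j{\left(B \right)} = - 9 B^{2}$ ($j{\left(B \right)} = - 9 B B = - 9 B^{2}$)
$-34 + \sqrt{6 - 19} j{\left(2 \left(-2\right) 1 \right)} = -34 + \sqrt{6 - 19} \left(- 9 \left(2 \left(-2\right) 1\right)^{2}\right) = -34 + \sqrt{-13} \left(- 9 \left(\left(-4\right) 1\right)^{2}\right) = -34 + i \sqrt{13} \left(- 9 \left(-4\right)^{2}\right) = -34 + i \sqrt{13} \left(\left(-9\right) 16\right) = -34 + i \sqrt{13} \left(-144\right) = -34 - 144 i \sqrt{13}$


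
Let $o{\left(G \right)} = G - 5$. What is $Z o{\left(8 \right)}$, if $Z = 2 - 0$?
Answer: $6$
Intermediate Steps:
$Z = 2$ ($Z = 2 + 0 = 2$)
$o{\left(G \right)} = -5 + G$
$Z o{\left(8 \right)} = 2 \left(-5 + 8\right) = 2 \cdot 3 = 6$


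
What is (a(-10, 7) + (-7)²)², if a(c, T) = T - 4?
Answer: 2704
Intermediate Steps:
a(c, T) = -4 + T
(a(-10, 7) + (-7)²)² = ((-4 + 7) + (-7)²)² = (3 + 49)² = 52² = 2704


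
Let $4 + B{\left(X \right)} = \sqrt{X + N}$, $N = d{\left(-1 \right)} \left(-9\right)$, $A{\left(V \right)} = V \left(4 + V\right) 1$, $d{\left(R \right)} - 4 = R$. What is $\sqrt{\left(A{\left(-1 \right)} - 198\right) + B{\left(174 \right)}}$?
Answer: $\sqrt{-205 + 7 \sqrt{3}} \approx 13.888 i$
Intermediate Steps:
$d{\left(R \right)} = 4 + R$
$A{\left(V \right)} = V \left(4 + V\right)$
$N = -27$ ($N = \left(4 - 1\right) \left(-9\right) = 3 \left(-9\right) = -27$)
$B{\left(X \right)} = -4 + \sqrt{-27 + X}$ ($B{\left(X \right)} = -4 + \sqrt{X - 27} = -4 + \sqrt{-27 + X}$)
$\sqrt{\left(A{\left(-1 \right)} - 198\right) + B{\left(174 \right)}} = \sqrt{\left(- (4 - 1) - 198\right) - \left(4 - \sqrt{-27 + 174}\right)} = \sqrt{\left(\left(-1\right) 3 - 198\right) - \left(4 - \sqrt{147}\right)} = \sqrt{\left(-3 - 198\right) - \left(4 - 7 \sqrt{3}\right)} = \sqrt{-201 - \left(4 - 7 \sqrt{3}\right)} = \sqrt{-205 + 7 \sqrt{3}}$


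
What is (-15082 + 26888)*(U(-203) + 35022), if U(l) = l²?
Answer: 899983186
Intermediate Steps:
(-15082 + 26888)*(U(-203) + 35022) = (-15082 + 26888)*((-203)² + 35022) = 11806*(41209 + 35022) = 11806*76231 = 899983186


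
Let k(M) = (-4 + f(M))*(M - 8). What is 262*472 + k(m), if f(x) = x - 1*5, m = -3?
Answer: 123796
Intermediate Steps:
f(x) = -5 + x (f(x) = x - 5 = -5 + x)
k(M) = (-9 + M)*(-8 + M) (k(M) = (-4 + (-5 + M))*(M - 8) = (-9 + M)*(-8 + M))
262*472 + k(m) = 262*472 + (72 + (-3)² - 17*(-3)) = 123664 + (72 + 9 + 51) = 123664 + 132 = 123796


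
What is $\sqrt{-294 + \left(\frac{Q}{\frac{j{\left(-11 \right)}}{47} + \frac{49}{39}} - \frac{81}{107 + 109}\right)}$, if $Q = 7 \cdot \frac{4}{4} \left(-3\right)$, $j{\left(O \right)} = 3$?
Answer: $\frac{i \sqrt{15017610}}{220} \approx 17.615 i$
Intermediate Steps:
$Q = -21$ ($Q = 7 \cdot 4 \cdot \frac{1}{4} \left(-3\right) = 7 \cdot 1 \left(-3\right) = 7 \left(-3\right) = -21$)
$\sqrt{-294 + \left(\frac{Q}{\frac{j{\left(-11 \right)}}{47} + \frac{49}{39}} - \frac{81}{107 + 109}\right)} = \sqrt{-294 - \left(\frac{21}{\frac{3}{47} + \frac{49}{39}} + \frac{81}{107 + 109}\right)} = \sqrt{-294 - \left(\frac{3}{8} + \frac{21}{3 \cdot \frac{1}{47} + 49 \cdot \frac{1}{39}}\right)} = \sqrt{-294 - \left(\frac{3}{8} + \frac{21}{\frac{3}{47} + \frac{49}{39}}\right)} = \sqrt{-294 - \left(\frac{3}{8} + \frac{21}{\frac{2420}{1833}}\right)} = \sqrt{-294 - \frac{78801}{4840}} = \sqrt{- \frac{1501761}{4840}} = \frac{i \sqrt{15017610}}{220}$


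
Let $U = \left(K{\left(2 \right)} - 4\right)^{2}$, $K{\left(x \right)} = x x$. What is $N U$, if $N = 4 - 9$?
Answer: $0$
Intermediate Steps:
$K{\left(x \right)} = x^{2}$
$N = -5$ ($N = 4 - 9 = -5$)
$U = 0$ ($U = \left(2^{2} - 4\right)^{2} = \left(4 - 4\right)^{2} = 0^{2} = 0$)
$N U = \left(-5\right) 0 = 0$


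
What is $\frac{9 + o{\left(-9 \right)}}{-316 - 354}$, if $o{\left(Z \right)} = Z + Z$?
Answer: $\frac{9}{670} \approx 0.013433$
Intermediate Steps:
$o{\left(Z \right)} = 2 Z$
$\frac{9 + o{\left(-9 \right)}}{-316 - 354} = \frac{9 + 2 \left(-9\right)}{-316 - 354} = \frac{9 - 18}{-670} = \left(-9\right) \left(- \frac{1}{670}\right) = \frac{9}{670}$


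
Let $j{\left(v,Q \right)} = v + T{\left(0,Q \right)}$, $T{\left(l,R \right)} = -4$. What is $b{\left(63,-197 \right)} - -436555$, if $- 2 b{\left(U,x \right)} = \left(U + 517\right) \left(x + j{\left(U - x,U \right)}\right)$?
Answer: $419445$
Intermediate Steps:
$j{\left(v,Q \right)} = -4 + v$ ($j{\left(v,Q \right)} = v - 4 = -4 + v$)
$b{\left(U,x \right)} = - \frac{\left(-4 + U\right) \left(517 + U\right)}{2}$ ($b{\left(U,x \right)} = - \frac{\left(U + 517\right) \left(x - \left(4 + x - U\right)\right)}{2} = - \frac{\left(517 + U\right) \left(x - \left(4 + x - U\right)\right)}{2} = - \frac{\left(517 + U\right) \left(-4 + U\right)}{2} = - \frac{\left(-4 + U\right) \left(517 + U\right)}{2}$)
$b{\left(63,-197 \right)} - -436555 = \left(1034 - \frac{32319}{2} - \frac{63^{2}}{2}\right) - -436555 = \left(1034 - \frac{32319}{2} - \frac{3969}{2}\right) + 436555 = -17110 + 436555 = 419445$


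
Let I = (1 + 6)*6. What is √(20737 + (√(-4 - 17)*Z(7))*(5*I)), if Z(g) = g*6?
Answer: √(20737 + 8820*I*√21) ≈ 181.89 + 111.11*I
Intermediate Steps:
I = 42 (I = 7*6 = 42)
Z(g) = 6*g
√(20737 + (√(-4 - 17)*Z(7))*(5*I)) = √(20737 + (√(-4 - 17)*(6*7))*(5*42)) = √(20737 + (√(-21)*42)*210) = √(20737 + ((I*√21)*42)*210) = √(20737 + (42*I*√21)*210) = √(20737 + 8820*I*√21)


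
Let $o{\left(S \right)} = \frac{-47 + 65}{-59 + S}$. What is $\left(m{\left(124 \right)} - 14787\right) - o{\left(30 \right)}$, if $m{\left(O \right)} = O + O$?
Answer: $- \frac{421613}{29} \approx -14538.0$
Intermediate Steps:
$m{\left(O \right)} = 2 O$
$o{\left(S \right)} = \frac{18}{-59 + S}$
$\left(m{\left(124 \right)} - 14787\right) - o{\left(30 \right)} = \left(2 \cdot 124 - 14787\right) - \frac{18}{-59 + 30} = \left(248 - 14787\right) - \frac{18}{-29} = -14539 - 18 \left(- \frac{1}{29}\right) = -14539 - - \frac{18}{29} = -14539 + \frac{18}{29} = - \frac{421613}{29}$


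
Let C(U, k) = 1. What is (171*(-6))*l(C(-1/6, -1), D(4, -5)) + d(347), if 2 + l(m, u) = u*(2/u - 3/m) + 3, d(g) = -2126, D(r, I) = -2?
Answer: -11360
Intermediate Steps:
l(m, u) = 1 + u*(-3/m + 2/u) (l(m, u) = -2 + (u*(2/u - 3/m) + 3) = -2 + (u*(-3/m + 2/u) + 3) = -2 + (3 + u*(-3/m + 2/u)) = 1 + u*(-3/m + 2/u))
(171*(-6))*l(C(-1/6, -1), D(4, -5)) + d(347) = (171*(-6))*(3 - 3*(-2)/1) - 2126 = -1026*(3 - 3*(-2)*1) - 2126 = -1026*(3 + 6) - 2126 = -1026*9 - 2126 = -9234 - 2126 = -11360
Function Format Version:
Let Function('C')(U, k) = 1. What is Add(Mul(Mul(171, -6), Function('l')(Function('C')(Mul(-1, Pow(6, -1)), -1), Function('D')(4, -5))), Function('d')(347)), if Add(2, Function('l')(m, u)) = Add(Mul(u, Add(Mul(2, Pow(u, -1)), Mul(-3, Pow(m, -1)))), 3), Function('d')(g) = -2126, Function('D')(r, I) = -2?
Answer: -11360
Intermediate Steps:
Function('l')(m, u) = Add(1, Mul(u, Add(Mul(-3, Pow(m, -1)), Mul(2, Pow(u, -1))))) (Function('l')(m, u) = Add(-2, Add(Mul(u, Add(Mul(2, Pow(u, -1)), Mul(-3, Pow(m, -1)))), 3)) = Add(-2, Add(Mul(u, Add(Mul(-3, Pow(m, -1)), Mul(2, Pow(u, -1)))), 3)) = Add(-2, Add(3, Mul(u, Add(Mul(-3, Pow(m, -1)), Mul(2, Pow(u, -1)))))) = Add(1, Mul(u, Add(Mul(-3, Pow(m, -1)), Mul(2, Pow(u, -1))))))
Add(Mul(Mul(171, -6), Function('l')(Function('C')(Mul(-1, Pow(6, -1)), -1), Function('D')(4, -5))), Function('d')(347)) = Add(Mul(Mul(171, -6), Add(3, Mul(-3, -2, Pow(1, -1)))), -2126) = Add(Mul(-1026, Add(3, Mul(-3, -2, 1))), -2126) = Add(Mul(-1026, Add(3, 6)), -2126) = Add(Mul(-1026, 9), -2126) = Add(-9234, -2126) = -11360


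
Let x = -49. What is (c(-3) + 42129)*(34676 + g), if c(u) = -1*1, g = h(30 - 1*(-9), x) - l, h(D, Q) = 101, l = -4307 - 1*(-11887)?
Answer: 1145755216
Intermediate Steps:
l = 7580 (l = -4307 + 11887 = 7580)
g = -7479 (g = 101 - 1*7580 = 101 - 7580 = -7479)
c(u) = -1
(c(-3) + 42129)*(34676 + g) = (-1 + 42129)*(34676 - 7479) = 42128*27197 = 1145755216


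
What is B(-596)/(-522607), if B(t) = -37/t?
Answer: -37/311473772 ≈ -1.1879e-7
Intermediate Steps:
B(-596)/(-522607) = -37/(-596)/(-522607) = -37*(-1/596)*(-1/522607) = (37/596)*(-1/522607) = -37/311473772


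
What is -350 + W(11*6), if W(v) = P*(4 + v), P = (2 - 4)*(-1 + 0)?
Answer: -210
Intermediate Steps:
P = 2 (P = -2*(-1) = 2)
W(v) = 8 + 2*v (W(v) = 2*(4 + v) = 8 + 2*v)
-350 + W(11*6) = -350 + (8 + 2*(11*6)) = -350 + (8 + 2*66) = -350 + (8 + 132) = -350 + 140 = -210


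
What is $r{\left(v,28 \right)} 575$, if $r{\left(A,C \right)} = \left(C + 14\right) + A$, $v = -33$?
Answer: $5175$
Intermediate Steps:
$r{\left(A,C \right)} = 14 + A + C$ ($r{\left(A,C \right)} = \left(14 + C\right) + A = 14 + A + C$)
$r{\left(v,28 \right)} 575 = \left(14 - 33 + 28\right) 575 = 9 \cdot 575 = 5175$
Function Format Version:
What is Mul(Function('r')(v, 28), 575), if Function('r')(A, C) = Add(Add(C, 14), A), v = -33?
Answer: 5175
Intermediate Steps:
Function('r')(A, C) = Add(14, A, C) (Function('r')(A, C) = Add(Add(14, C), A) = Add(14, A, C))
Mul(Function('r')(v, 28), 575) = Mul(Add(14, -33, 28), 575) = Mul(9, 575) = 5175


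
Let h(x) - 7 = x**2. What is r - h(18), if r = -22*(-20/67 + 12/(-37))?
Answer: -786581/2479 ≈ -317.30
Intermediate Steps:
h(x) = 7 + x**2
r = 33968/2479 (r = -22*(-20*1/67 + 12*(-1/37)) = -22*(-20/67 - 12/37) = -22*(-1544/2479) = 33968/2479 ≈ 13.702)
r - h(18) = 33968/2479 - (7 + 18**2) = 33968/2479 - (7 + 324) = 33968/2479 - 1*331 = 33968/2479 - 331 = -786581/2479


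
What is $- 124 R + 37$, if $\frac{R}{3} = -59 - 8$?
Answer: $24961$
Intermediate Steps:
$R = -201$ ($R = 3 \left(-59 - 8\right) = 3 \left(-67\right) = -201$)
$- 124 R + 37 = \left(-124\right) \left(-201\right) + 37 = 24924 + 37 = 24961$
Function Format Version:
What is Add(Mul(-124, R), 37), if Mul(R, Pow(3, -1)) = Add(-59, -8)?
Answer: 24961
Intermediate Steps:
R = -201 (R = Mul(3, Add(-59, -8)) = Mul(3, -67) = -201)
Add(Mul(-124, R), 37) = Add(Mul(-124, -201), 37) = Add(24924, 37) = 24961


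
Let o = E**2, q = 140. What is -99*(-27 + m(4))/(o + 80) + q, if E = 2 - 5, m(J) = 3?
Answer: 14836/89 ≈ 166.70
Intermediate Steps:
E = -3
o = 9 (o = (-3)**2 = 9)
-99*(-27 + m(4))/(o + 80) + q = -99*(-27 + 3)/(9 + 80) + 140 = -(-2376)/89 + 140 = -99*(-24/89) + 140 = 2376/89 + 140 = 14836/89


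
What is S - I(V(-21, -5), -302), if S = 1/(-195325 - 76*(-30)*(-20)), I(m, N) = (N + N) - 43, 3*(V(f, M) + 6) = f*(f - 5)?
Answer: 155878474/240925 ≈ 647.00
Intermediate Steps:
V(f, M) = -6 + f*(-5 + f)/3 (V(f, M) = -6 + (f*(f - 5))/3 = -6 + (f*(-5 + f))/3 = -6 + f*(-5 + f)/3)
I(m, N) = -43 + 2*N (I(m, N) = 2*N - 43 = -43 + 2*N)
S = -1/240925 (S = 1/(-195325 + 2280*(-20)) = 1/(-195325 - 45600) = 1/(-240925) = -1/240925 ≈ -4.1507e-6)
S - I(V(-21, -5), -302) = -1/240925 - (-43 + 2*(-302)) = -1/240925 - (-43 - 604) = -1/240925 - 1*(-647) = -1/240925 + 647 = 155878474/240925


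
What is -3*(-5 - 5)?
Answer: 30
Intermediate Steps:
-3*(-5 - 5) = -3*(-10) = 30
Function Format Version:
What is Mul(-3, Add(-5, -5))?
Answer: 30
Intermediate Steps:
Mul(-3, Add(-5, -5)) = Mul(-3, -10) = 30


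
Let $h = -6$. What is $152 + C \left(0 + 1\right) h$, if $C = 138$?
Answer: $-676$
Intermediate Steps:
$152 + C \left(0 + 1\right) h = 152 + 138 \left(0 + 1\right) \left(-6\right) = 152 + 138 \cdot 1 \left(-6\right) = 152 + 138 \left(-6\right) = 152 - 828 = -676$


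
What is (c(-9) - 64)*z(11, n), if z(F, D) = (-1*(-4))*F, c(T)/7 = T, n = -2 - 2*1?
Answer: -5588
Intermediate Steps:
n = -4 (n = -2 - 2 = -4)
c(T) = 7*T
z(F, D) = 4*F
(c(-9) - 64)*z(11, n) = (7*(-9) - 64)*(4*11) = (-63 - 64)*44 = -127*44 = -5588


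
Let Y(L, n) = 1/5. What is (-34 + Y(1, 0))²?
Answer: 28561/25 ≈ 1142.4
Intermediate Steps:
Y(L, n) = ⅕ (Y(L, n) = 1*(⅕) = ⅕)
(-34 + Y(1, 0))² = (-34 + ⅕)² = (-169/5)² = 28561/25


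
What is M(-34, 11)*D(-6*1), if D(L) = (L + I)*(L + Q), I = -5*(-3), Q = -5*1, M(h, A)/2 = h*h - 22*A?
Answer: -180972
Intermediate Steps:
M(h, A) = -44*A + 2*h**2 (M(h, A) = 2*(h*h - 22*A) = 2*(h**2 - 22*A) = -44*A + 2*h**2)
Q = -5
I = 15
D(L) = (-5 + L)*(15 + L) (D(L) = (L + 15)*(L - 5) = (15 + L)*(-5 + L) = (-5 + L)*(15 + L))
M(-34, 11)*D(-6*1) = (-44*11 + 2*(-34)**2)*(-75 + (-6*1)**2 + 10*(-6*1)) = (-484 + 2*1156)*(-75 + (-6)**2 + 10*(-6)) = (-484 + 2312)*(-75 + 36 - 60) = 1828*(-99) = -180972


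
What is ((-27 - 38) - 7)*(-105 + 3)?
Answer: 7344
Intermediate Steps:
((-27 - 38) - 7)*(-105 + 3) = (-65 - 7)*(-102) = -72*(-102) = 7344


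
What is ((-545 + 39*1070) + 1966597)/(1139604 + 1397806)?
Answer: 1003891/1268705 ≈ 0.79127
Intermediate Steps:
((-545 + 39*1070) + 1966597)/(1139604 + 1397806) = ((-545 + 41730) + 1966597)/2537410 = (41185 + 1966597)*(1/2537410) = 2007782*(1/2537410) = 1003891/1268705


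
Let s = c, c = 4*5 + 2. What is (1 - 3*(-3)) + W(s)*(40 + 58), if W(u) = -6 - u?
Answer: -2734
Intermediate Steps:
c = 22 (c = 20 + 2 = 22)
s = 22
(1 - 3*(-3)) + W(s)*(40 + 58) = (1 - 3*(-3)) + (-6 - 1*22)*(40 + 58) = (1 + 9) + (-6 - 22)*98 = 10 - 28*98 = 10 - 2744 = -2734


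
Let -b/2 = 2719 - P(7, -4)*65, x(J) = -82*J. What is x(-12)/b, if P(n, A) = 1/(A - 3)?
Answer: -574/3183 ≈ -0.18033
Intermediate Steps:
P(n, A) = 1/(-3 + A)
b = -38196/7 (b = -2*(2719 - 65/(-3 - 4)) = -2*(2719 - 65/(-7)) = -2*(2719 - (-1)*65/7) = -2*(2719 - 1*(-65/7)) = -2*(2719 + 65/7) = -2*19098/7 = -38196/7 ≈ -5456.6)
x(-12)/b = (-82*(-12))/(-38196/7) = 984*(-7/38196) = -574/3183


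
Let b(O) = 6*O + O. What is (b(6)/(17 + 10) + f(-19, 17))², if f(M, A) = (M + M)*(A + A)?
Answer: 134884996/81 ≈ 1.6652e+6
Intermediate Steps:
b(O) = 7*O
f(M, A) = 4*A*M (f(M, A) = (2*M)*(2*A) = 4*A*M)
(b(6)/(17 + 10) + f(-19, 17))² = ((7*6)/(17 + 10) + 4*17*(-19))² = (42/27 - 1292)² = ((1/27)*42 - 1292)² = (14/9 - 1292)² = (-11614/9)² = 134884996/81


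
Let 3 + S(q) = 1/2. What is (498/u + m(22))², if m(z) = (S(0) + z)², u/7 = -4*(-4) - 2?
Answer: 5704025625/38416 ≈ 1.4848e+5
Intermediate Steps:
u = 98 (u = 7*(-4*(-4) - 2) = 7*(16 - 2) = 7*14 = 98)
S(q) = -5/2 (S(q) = -3 + 1/2 = -3 + ½ = -5/2)
m(z) = (-5/2 + z)²
(498/u + m(22))² = (498/98 + (-5 + 2*22)²/4)² = (498*(1/98) + (-5 + 44)²/4)² = (249/49 + (¼)*39²)² = (249/49 + (¼)*1521)² = (249/49 + 1521/4)² = (75525/196)² = 5704025625/38416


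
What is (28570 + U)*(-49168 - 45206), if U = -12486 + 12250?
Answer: -2673992916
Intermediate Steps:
U = -236
(28570 + U)*(-49168 - 45206) = (28570 - 236)*(-49168 - 45206) = 28334*(-94374) = -2673992916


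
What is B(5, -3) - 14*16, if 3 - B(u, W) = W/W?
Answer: -222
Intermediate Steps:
B(u, W) = 2 (B(u, W) = 3 - W/W = 3 - 1*1 = 3 - 1 = 2)
B(5, -3) - 14*16 = 2 - 14*16 = 2 - 224 = -222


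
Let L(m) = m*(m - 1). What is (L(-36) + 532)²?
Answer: 3474496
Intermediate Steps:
L(m) = m*(-1 + m)
(L(-36) + 532)² = (-36*(-1 - 36) + 532)² = (-36*(-37) + 532)² = (1332 + 532)² = 1864² = 3474496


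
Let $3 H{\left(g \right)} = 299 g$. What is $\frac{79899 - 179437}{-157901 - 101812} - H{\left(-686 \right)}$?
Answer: $\frac{17757023632}{259713} \approx 68372.0$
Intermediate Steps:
$H{\left(g \right)} = \frac{299 g}{3}$
$\frac{79899 - 179437}{-157901 - 101812} - H{\left(-686 \right)} = \frac{79899 - 179437}{-157901 - 101812} - \frac{299}{3} \left(-686\right) = - \frac{99538}{-259713} - - \frac{205114}{3} = \left(-99538\right) \left(- \frac{1}{259713}\right) + \frac{205114}{3} = \frac{99538}{259713} + \frac{205114}{3} = \frac{17757023632}{259713}$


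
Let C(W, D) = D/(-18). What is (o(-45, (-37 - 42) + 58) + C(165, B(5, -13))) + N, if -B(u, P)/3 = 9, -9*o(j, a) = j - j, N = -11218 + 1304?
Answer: -19825/2 ≈ -9912.5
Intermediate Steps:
N = -9914
o(j, a) = 0 (o(j, a) = -(j - j)/9 = -⅑*0 = 0)
B(u, P) = -27 (B(u, P) = -3*9 = -27)
C(W, D) = -D/18 (C(W, D) = D*(-1/18) = -D/18)
(o(-45, (-37 - 42) + 58) + C(165, B(5, -13))) + N = (0 - 1/18*(-27)) - 9914 = (0 + 3/2) - 9914 = 3/2 - 9914 = -19825/2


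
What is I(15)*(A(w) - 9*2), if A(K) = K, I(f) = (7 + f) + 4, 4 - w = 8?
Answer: -572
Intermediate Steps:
w = -4 (w = 4 - 1*8 = 4 - 8 = -4)
I(f) = 11 + f
I(15)*(A(w) - 9*2) = (11 + 15)*(-4 - 9*2) = 26*(-4 - 18) = 26*(-22) = -572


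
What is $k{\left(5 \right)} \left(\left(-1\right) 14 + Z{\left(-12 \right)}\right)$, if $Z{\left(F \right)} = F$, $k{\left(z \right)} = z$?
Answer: $-130$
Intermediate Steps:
$k{\left(5 \right)} \left(\left(-1\right) 14 + Z{\left(-12 \right)}\right) = 5 \left(\left(-1\right) 14 - 12\right) = 5 \left(-14 - 12\right) = 5 \left(-26\right) = -130$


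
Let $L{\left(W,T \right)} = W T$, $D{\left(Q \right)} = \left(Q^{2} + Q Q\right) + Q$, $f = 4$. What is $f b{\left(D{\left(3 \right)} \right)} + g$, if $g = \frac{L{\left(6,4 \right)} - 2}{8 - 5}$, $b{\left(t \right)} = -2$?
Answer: $- \frac{2}{3} \approx -0.66667$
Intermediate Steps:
$D{\left(Q \right)} = Q + 2 Q^{2}$ ($D{\left(Q \right)} = \left(Q^{2} + Q^{2}\right) + Q = 2 Q^{2} + Q = Q + 2 Q^{2}$)
$L{\left(W,T \right)} = T W$
$g = \frac{22}{3}$ ($g = \frac{4 \cdot 6 - 2}{8 - 5} = \frac{24 - 2}{3} = 22 \cdot \frac{1}{3} = \frac{22}{3} \approx 7.3333$)
$f b{\left(D{\left(3 \right)} \right)} + g = 4 \left(-2\right) + \frac{22}{3} = -8 + \frac{22}{3} = - \frac{2}{3}$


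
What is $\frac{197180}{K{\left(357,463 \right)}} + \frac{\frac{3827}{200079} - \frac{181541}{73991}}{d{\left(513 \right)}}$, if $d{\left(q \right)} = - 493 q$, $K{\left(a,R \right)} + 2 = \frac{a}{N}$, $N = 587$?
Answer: $- \frac{530424525300085240798}{3744076289995701} \approx -1.4167 \cdot 10^{5}$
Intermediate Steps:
$K{\left(a,R \right)} = -2 + \frac{a}{587}$
$\frac{197180}{K{\left(357,463 \right)}} + \frac{\frac{3827}{200079} - \frac{181541}{73991}}{d{\left(513 \right)}} = \frac{197180}{-2 + \frac{1}{587} \cdot 357} + \frac{\frac{3827}{200079} - \frac{181541}{73991}}{\left(-493\right) 513} = \frac{197180}{-2 + \frac{357}{587}} + \frac{3827 \cdot \frac{1}{200079} - \frac{181541}{73991}}{-252909} = \frac{197180}{- \frac{817}{587}} + \left(\frac{89}{4653} - \frac{181541}{73991}\right) \left(- \frac{1}{252909}\right) = 197180 \left(- \frac{587}{817}\right) - - \frac{44111846}{4582712717253} = - \frac{115744660}{817} + \frac{44111846}{4582712717253} = - \frac{530424525300085240798}{3744076289995701}$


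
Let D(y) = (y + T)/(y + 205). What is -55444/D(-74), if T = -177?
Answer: 7263164/251 ≈ 28937.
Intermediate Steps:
D(y) = (-177 + y)/(205 + y) (D(y) = (y - 177)/(y + 205) = (-177 + y)/(205 + y))
-55444/D(-74) = -55444*(205 - 74)/(-177 - 74) = -55444/(-251/131) = -55444*(-131/251) = 7263164/251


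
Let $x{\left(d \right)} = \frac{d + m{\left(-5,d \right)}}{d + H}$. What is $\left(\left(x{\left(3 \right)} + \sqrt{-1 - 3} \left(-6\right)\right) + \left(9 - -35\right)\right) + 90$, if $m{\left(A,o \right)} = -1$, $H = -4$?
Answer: $132 - 12 i \approx 132.0 - 12.0 i$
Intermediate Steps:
$x{\left(d \right)} = \frac{-1 + d}{-4 + d}$ ($x{\left(d \right)} = \frac{d - 1}{d - 4} = \frac{-1 + d}{-4 + d}$)
$\left(\left(x{\left(3 \right)} + \sqrt{-1 - 3} \left(-6\right)\right) + \left(9 - -35\right)\right) + 90 = \left(\left(\frac{-1 + 3}{-4 + 3} + \sqrt{-1 - 3} \left(-6\right)\right) + \left(9 - -35\right)\right) + 90 = \left(\left(\frac{1}{-1} \cdot 2 + \sqrt{-4} \left(-6\right)\right) + \left(9 + 35\right)\right) + 90 = \left(\left(\left(-1\right) 2 + 2 i \left(-6\right)\right) + 44\right) + 90 = \left(\left(-2 - 12 i\right) + 44\right) + 90 = \left(42 - 12 i\right) + 90 = 132 - 12 i$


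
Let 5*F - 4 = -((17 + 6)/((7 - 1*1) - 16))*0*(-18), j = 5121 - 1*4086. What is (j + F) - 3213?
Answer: -10886/5 ≈ -2177.2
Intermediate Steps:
j = 1035 (j = 5121 - 4086 = 1035)
F = ⅘ (F = ⅘ + (-((17 + 6)/((7 - 1*1) - 16))*0*(-18))/5 = ⅘ + (-(23/((7 - 1) - 16))*0*(-18))/5 = ⅘ + (-(23/(6 - 16))*0*(-18))/5 = ⅘ + (-(23/(-10))*0*(-18))/5 = ⅘ + (-(23*(-⅒))*0*(-18))/5 = ⅘ + (-(-23/10*0)*(-18))/5 = ⅘ + (-0*(-18))/5 = ⅘ + (-1*0)/5 = ⅘ + (⅕)*0 = ⅘ + 0 = ⅘ ≈ 0.80000)
(j + F) - 3213 = (1035 + ⅘) - 3213 = 5179/5 - 3213 = -10886/5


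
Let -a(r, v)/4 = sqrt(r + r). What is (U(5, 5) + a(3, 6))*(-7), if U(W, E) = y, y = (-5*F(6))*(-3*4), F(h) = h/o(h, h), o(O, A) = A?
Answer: -420 + 28*sqrt(6) ≈ -351.41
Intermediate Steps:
a(r, v) = -4*sqrt(2)*sqrt(r) (a(r, v) = -4*sqrt(r + r) = -4*sqrt(2)*sqrt(r))
F(h) = 1 (F(h) = h/h = 1)
y = 60 (y = (-5*1)*(-3*4) = -5*(-12) = 60)
U(W, E) = 60
(U(5, 5) + a(3, 6))*(-7) = (60 - 4*sqrt(2)*sqrt(3))*(-7) = (60 - 4*sqrt(6))*(-7) = -420 + 28*sqrt(6)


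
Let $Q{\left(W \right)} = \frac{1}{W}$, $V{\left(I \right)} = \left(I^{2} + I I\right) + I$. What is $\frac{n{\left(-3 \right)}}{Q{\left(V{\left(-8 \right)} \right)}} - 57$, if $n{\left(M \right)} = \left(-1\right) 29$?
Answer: $-3537$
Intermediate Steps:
$V{\left(I \right)} = I + 2 I^{2}$ ($V{\left(I \right)} = \left(I^{2} + I^{2}\right) + I = 2 I^{2} + I = I + 2 I^{2}$)
$n{\left(M \right)} = -29$
$\frac{n{\left(-3 \right)}}{Q{\left(V{\left(-8 \right)} \right)}} - 57 = - \frac{29}{\frac{1}{\left(-8\right) \left(1 + 2 \left(-8\right)\right)}} - 57 = - \frac{29}{\frac{1}{\left(-8\right) \left(1 - 16\right)}} - 57 = - \frac{29}{\frac{1}{\left(-8\right) \left(-15\right)}} - 57 = - \frac{29}{\frac{1}{120}} - 57 = - 29 \frac{1}{\frac{1}{120}} - 57 = \left(-29\right) 120 - 57 = -3480 - 57 = -3537$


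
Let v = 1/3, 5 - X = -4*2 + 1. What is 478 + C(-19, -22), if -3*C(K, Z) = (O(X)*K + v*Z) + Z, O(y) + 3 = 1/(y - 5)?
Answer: 29590/63 ≈ 469.68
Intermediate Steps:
X = 12 (X = 5 - (-4*2 + 1) = 5 - (-8 + 1) = 5 - 1*(-7) = 5 + 7 = 12)
O(y) = -3 + 1/(-5 + y) (O(y) = -3 + 1/(y - 5) = -3 + 1/(-5 + y))
v = ⅓ ≈ 0.33333
C(K, Z) = -4*Z/9 + 20*K/21 (C(K, Z) = -((((16 - 3*12)/(-5 + 12))*K + Z/3) + Z)/3 = -((((16 - 36)/7)*K + Z/3) + Z)/3 = -((((⅐)*(-20))*K + Z/3) + Z)/3 = -((-20*K/7 + Z/3) + Z)/3 = -(-20*K/7 + 4*Z/3)/3 = -4*Z/9 + 20*K/21)
478 + C(-19, -22) = 478 + (-4/9*(-22) + (20/21)*(-19)) = 478 + (88/9 - 380/21) = 478 - 524/63 = 29590/63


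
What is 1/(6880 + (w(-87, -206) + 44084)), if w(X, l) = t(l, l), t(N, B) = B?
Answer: 1/50758 ≈ 1.9701e-5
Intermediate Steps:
w(X, l) = l
1/(6880 + (w(-87, -206) + 44084)) = 1/(6880 + (-206 + 44084)) = 1/(6880 + 43878) = 1/50758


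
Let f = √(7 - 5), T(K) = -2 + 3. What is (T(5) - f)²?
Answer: (1 - √2)² ≈ 0.17157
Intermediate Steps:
T(K) = 1
f = √2 ≈ 1.4142
(T(5) - f)² = (1 - √2)²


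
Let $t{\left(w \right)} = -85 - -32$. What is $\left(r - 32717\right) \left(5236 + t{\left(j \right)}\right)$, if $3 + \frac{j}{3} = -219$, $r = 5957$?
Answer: $-138697080$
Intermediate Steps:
$j = -666$ ($j = -9 + 3 \left(-219\right) = -9 - 657 = -666$)
$t{\left(w \right)} = -53$ ($t{\left(w \right)} = -85 + 32 = -53$)
$\left(r - 32717\right) \left(5236 + t{\left(j \right)}\right) = \left(5957 - 32717\right) \left(5236 - 53\right) = \left(-26760\right) 5183 = -138697080$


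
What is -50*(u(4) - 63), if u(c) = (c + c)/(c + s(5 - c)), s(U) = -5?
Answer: 3550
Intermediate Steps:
u(c) = 2*c/(-5 + c) (u(c) = (c + c)/(c - 5) = (2*c)/(-5 + c) = 2*c/(-5 + c))
-50*(u(4) - 63) = -50*(2*4/(-5 + 4) - 63) = -50*(2*4/(-1) - 63) = -50*(2*4*(-1) - 63) = -50*(-8 - 63) = -50*(-71) = 3550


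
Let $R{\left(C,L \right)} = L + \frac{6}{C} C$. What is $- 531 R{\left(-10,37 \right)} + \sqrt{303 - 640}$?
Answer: $-22833 + i \sqrt{337} \approx -22833.0 + 18.358 i$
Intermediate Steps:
$R{\left(C,L \right)} = 6 + L$ ($R{\left(C,L \right)} = L + 6 = 6 + L$)
$- 531 R{\left(-10,37 \right)} + \sqrt{303 - 640} = - 531 \left(6 + 37\right) + \sqrt{303 - 640} = \left(-531\right) 43 + \sqrt{-337} = -22833 + i \sqrt{337}$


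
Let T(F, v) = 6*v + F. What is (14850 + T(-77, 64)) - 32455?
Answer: -17298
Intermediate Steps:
T(F, v) = F + 6*v
(14850 + T(-77, 64)) - 32455 = (14850 + (-77 + 6*64)) - 32455 = (14850 + (-77 + 384)) - 32455 = (14850 + 307) - 32455 = 15157 - 32455 = -17298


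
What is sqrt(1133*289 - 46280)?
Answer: sqrt(281157) ≈ 530.24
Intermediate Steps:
sqrt(1133*289 - 46280) = sqrt(327437 - 46280) = sqrt(281157)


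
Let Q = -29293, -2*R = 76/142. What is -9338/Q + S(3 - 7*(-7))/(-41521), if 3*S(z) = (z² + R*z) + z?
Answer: 25627341430/86355500363 ≈ 0.29677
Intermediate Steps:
R = -19/71 (R = -38/142 = -½*38/71 = -19/71 ≈ -0.26761)
S(z) = z²/3 + 52*z/213 (S(z) = ((z² - 19*z/71) + z)/3 = (z² + 52*z/71)/3 = z²/3 + 52*z/213)
-9338/Q + S(3 - 7*(-7))/(-41521) = -9338/(-29293) + ((3 - 7*(-7))*(52 + 71*(3 - 7*(-7)))/213)/(-41521) = -9338*(-1/29293) + ((3 + 49)*(52 + 71*(3 + 49))/213)*(-1/41521) = 9338/29293 + ((1/213)*52*(52 + 71*52))*(-1/41521) = 9338/29293 + ((1/213)*52*(52 + 3692))*(-1/41521) = 9338/29293 + ((1/213)*52*3744)*(-1/41521) = 9338/29293 + (64896/71)*(-1/41521) = 9338/29293 - 64896/2947991 = 25627341430/86355500363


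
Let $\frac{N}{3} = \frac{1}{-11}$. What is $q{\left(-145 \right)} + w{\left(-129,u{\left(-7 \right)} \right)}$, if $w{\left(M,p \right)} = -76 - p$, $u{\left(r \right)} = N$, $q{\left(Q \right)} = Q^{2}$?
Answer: $\frac{230442}{11} \approx 20949.0$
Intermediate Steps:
$N = - \frac{3}{11}$ ($N = \frac{3}{-11} = 3 \left(- \frac{1}{11}\right) = - \frac{3}{11} \approx -0.27273$)
$u{\left(r \right)} = - \frac{3}{11}$
$q{\left(-145 \right)} + w{\left(-129,u{\left(-7 \right)} \right)} = \left(-145\right)^{2} - \frac{833}{11} = 21025 + \left(-76 + \frac{3}{11}\right) = 21025 - \frac{833}{11} = \frac{230442}{11}$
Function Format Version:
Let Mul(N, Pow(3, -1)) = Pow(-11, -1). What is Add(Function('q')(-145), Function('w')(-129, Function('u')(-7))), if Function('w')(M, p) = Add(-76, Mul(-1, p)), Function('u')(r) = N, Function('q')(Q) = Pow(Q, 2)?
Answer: Rational(230442, 11) ≈ 20949.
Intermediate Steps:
N = Rational(-3, 11) (N = Mul(3, Pow(-11, -1)) = Mul(3, Rational(-1, 11)) = Rational(-3, 11) ≈ -0.27273)
Function('u')(r) = Rational(-3, 11)
Add(Function('q')(-145), Function('w')(-129, Function('u')(-7))) = Add(Pow(-145, 2), Add(-76, Mul(-1, Rational(-3, 11)))) = Add(21025, Add(-76, Rational(3, 11))) = Add(21025, Rational(-833, 11)) = Rational(230442, 11)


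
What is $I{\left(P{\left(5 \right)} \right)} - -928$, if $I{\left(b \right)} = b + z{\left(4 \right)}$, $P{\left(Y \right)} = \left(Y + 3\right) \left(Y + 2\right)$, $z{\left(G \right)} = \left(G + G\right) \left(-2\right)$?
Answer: $968$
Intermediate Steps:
$z{\left(G \right)} = - 4 G$ ($z{\left(G \right)} = 2 G \left(-2\right) = - 4 G$)
$P{\left(Y \right)} = \left(2 + Y\right) \left(3 + Y\right)$ ($P{\left(Y \right)} = \left(3 + Y\right) \left(2 + Y\right) = \left(2 + Y\right) \left(3 + Y\right)$)
$I{\left(b \right)} = -16 + b$ ($I{\left(b \right)} = b - 16 = -16 + b$)
$I{\left(P{\left(5 \right)} \right)} - -928 = \left(-16 + \left(6 + 5^{2} + 5 \cdot 5\right)\right) - -928 = \left(-16 + \left(6 + 25 + 25\right)\right) + 928 = \left(-16 + 56\right) + 928 = 40 + 928 = 968$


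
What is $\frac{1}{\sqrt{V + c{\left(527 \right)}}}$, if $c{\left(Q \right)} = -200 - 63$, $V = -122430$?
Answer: $- \frac{i \sqrt{122693}}{122693} \approx - 0.0028549 i$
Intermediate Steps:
$c{\left(Q \right)} = -263$
$\frac{1}{\sqrt{V + c{\left(527 \right)}}} = \frac{1}{\sqrt{-122430 - 263}} = \frac{1}{\sqrt{-122693}} = \frac{1}{i \sqrt{122693}} = - \frac{i \sqrt{122693}}{122693}$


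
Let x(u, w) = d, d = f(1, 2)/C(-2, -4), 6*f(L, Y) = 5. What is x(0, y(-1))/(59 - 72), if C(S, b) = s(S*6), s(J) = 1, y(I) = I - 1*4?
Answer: -5/78 ≈ -0.064103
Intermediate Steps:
y(I) = -4 + I (y(I) = I - 4 = -4 + I)
f(L, Y) = ⅚ (f(L, Y) = (⅙)*5 = ⅚)
C(S, b) = 1
d = ⅚ (d = (⅚)/1 = (⅚)*1 = ⅚ ≈ 0.83333)
x(u, w) = ⅚
x(0, y(-1))/(59 - 72) = 5/(6*(59 - 72)) = (⅚)/(-13) = (⅚)*(-1/13) = -5/78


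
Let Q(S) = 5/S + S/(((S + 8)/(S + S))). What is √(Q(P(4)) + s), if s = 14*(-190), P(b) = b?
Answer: I*√95619/6 ≈ 51.537*I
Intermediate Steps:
s = -2660
Q(S) = 5/S + 2*S²/(8 + S) (Q(S) = 5/S + S/(((8 + S)/((2*S)))) = 5/S + S/(((8 + S)*(1/(2*S)))) = 5/S + S/(((8 + S)/(2*S))) = 5/S + S*(2*S/(8 + S)) = 5/S + 2*S²/(8 + S))
√(Q(P(4)) + s) = √((40 + 2*4³ + 5*4)/(4*(8 + 4)) - 2660) = √((¼)*(40 + 2*64 + 20)/12 - 2660) = √((¼)*(1/12)*(40 + 128 + 20) - 2660) = √((¼)*(1/12)*188 - 2660) = √(47/12 - 2660) = √(-31873/12) = I*√95619/6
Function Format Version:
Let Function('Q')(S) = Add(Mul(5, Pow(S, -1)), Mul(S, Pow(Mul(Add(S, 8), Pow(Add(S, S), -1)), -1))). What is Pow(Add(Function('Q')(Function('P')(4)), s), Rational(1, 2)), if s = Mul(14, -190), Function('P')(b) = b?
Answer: Mul(Rational(1, 6), I, Pow(95619, Rational(1, 2))) ≈ Mul(51.537, I)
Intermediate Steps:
s = -2660
Function('Q')(S) = Add(Mul(5, Pow(S, -1)), Mul(2, Pow(S, 2), Pow(Add(8, S), -1))) (Function('Q')(S) = Add(Mul(5, Pow(S, -1)), Mul(S, Pow(Mul(Add(8, S), Pow(Mul(2, S), -1)), -1))) = Add(Mul(5, Pow(S, -1)), Mul(S, Pow(Mul(Add(8, S), Mul(Rational(1, 2), Pow(S, -1))), -1))) = Add(Mul(5, Pow(S, -1)), Mul(S, Pow(Mul(Rational(1, 2), Pow(S, -1), Add(8, S)), -1))) = Add(Mul(5, Pow(S, -1)), Mul(S, Mul(2, S, Pow(Add(8, S), -1)))) = Add(Mul(5, Pow(S, -1)), Mul(2, Pow(S, 2), Pow(Add(8, S), -1))))
Pow(Add(Function('Q')(Function('P')(4)), s), Rational(1, 2)) = Pow(Add(Mul(Pow(4, -1), Pow(Add(8, 4), -1), Add(40, Mul(2, Pow(4, 3)), Mul(5, 4))), -2660), Rational(1, 2)) = Pow(Add(Mul(Rational(1, 4), Pow(12, -1), Add(40, Mul(2, 64), 20)), -2660), Rational(1, 2)) = Pow(Add(Mul(Rational(1, 4), Rational(1, 12), Add(40, 128, 20)), -2660), Rational(1, 2)) = Pow(Add(Mul(Rational(1, 4), Rational(1, 12), 188), -2660), Rational(1, 2)) = Pow(Add(Rational(47, 12), -2660), Rational(1, 2)) = Pow(Rational(-31873, 12), Rational(1, 2)) = Mul(Rational(1, 6), I, Pow(95619, Rational(1, 2)))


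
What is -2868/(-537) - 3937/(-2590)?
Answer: 3180763/463610 ≈ 6.8609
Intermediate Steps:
-2868/(-537) - 3937/(-2590) = -2868*(-1/537) - 3937*(-1/2590) = 956/179 + 3937/2590 = 3180763/463610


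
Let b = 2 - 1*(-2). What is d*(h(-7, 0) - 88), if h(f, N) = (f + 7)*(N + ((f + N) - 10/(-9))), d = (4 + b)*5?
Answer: -3520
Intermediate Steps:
b = 4 (b = 2 + 2 = 4)
d = 40 (d = (4 + 4)*5 = 8*5 = 40)
h(f, N) = (7 + f)*(10/9 + f + 2*N) (h(f, N) = (7 + f)*(N + ((N + f) - 10*(-⅑))) = (7 + f)*(N + ((N + f) + 10/9)) = (7 + f)*(N + (10/9 + N + f)) = (7 + f)*(10/9 + f + 2*N))
d*(h(-7, 0) - 88) = 40*((70/9 + (-7)² + 14*0 + (73/9)*(-7) + 2*0*(-7)) - 88) = 40*((70/9 + 49 + 0 - 511/9 + 0) - 88) = 40*(0 - 88) = 40*(-88) = -3520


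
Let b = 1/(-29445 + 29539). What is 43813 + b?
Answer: 4118423/94 ≈ 43813.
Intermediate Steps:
b = 1/94 ≈ 0.010638
43813 + b = 43813 + 1/94 = 4118423/94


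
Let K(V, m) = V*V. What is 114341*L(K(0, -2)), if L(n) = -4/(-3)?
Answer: 457364/3 ≈ 1.5245e+5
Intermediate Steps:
K(V, m) = V**2
L(n) = 4/3 (L(n) = -4*(-1/3) = 4/3)
114341*L(K(0, -2)) = 114341*(4/3) = 457364/3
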